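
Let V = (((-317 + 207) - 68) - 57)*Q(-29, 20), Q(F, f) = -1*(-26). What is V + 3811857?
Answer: 3805747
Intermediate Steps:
Q(F, f) = 26
V = -6110 (V = (((-317 + 207) - 68) - 57)*26 = ((-110 - 68) - 57)*26 = (-178 - 57)*26 = -235*26 = -6110)
V + 3811857 = -6110 + 3811857 = 3805747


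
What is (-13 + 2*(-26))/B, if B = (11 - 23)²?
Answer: -65/144 ≈ -0.45139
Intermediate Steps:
B = 144 (B = (-12)² = 144)
(-13 + 2*(-26))/B = (-13 + 2*(-26))/144 = (-13 - 52)*(1/144) = -65*1/144 = -65/144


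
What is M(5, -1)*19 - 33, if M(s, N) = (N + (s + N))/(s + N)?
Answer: -75/4 ≈ -18.750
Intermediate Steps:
M(s, N) = (s + 2*N)/(N + s) (M(s, N) = (N + (N + s))/(N + s) = (s + 2*N)/(N + s))
M(5, -1)*19 - 33 = ((5 + 2*(-1))/(-1 + 5))*19 - 33 = ((5 - 2)/4)*19 - 33 = ((¼)*3)*19 - 33 = (¾)*19 - 33 = 57/4 - 33 = -75/4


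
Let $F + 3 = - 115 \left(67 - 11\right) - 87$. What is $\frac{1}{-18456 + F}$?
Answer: $- \frac{1}{24986} \approx -4.0022 \cdot 10^{-5}$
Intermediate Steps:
$F = -6530$ ($F = -3 - \left(87 + 115 \left(67 - 11\right)\right) = -3 - 6527 = -6530$)
$\frac{1}{-18456 + F} = \frac{1}{-18456 - 6530} = \frac{1}{-24986} = - \frac{1}{24986}$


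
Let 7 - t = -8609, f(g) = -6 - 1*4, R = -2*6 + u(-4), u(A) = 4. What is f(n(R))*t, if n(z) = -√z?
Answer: -86160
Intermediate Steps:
R = -8 (R = -2*6 + 4 = -12 + 4 = -8)
f(g) = -10 (f(g) = -6 - 4 = -10)
t = 8616 (t = 7 - 1*(-8609) = 7 + 8609 = 8616)
f(n(R))*t = -10*8616 = -86160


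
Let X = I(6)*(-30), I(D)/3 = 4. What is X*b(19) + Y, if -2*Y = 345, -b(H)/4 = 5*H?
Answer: 273255/2 ≈ 1.3663e+5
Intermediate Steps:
b(H) = -20*H
Y = -345/2 (Y = -1/2*345 = -345/2 ≈ -172.50)
I(D) = 12 (I(D) = 3*4 = 12)
X = -360 (X = 12*(-30) = -360)
X*b(19) + Y = -(-7200)*19 - 345/2 = -360*(-380) - 345/2 = 136800 - 345/2 = 273255/2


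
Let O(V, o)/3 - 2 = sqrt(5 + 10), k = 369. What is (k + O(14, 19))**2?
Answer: 140760 + 2250*sqrt(15) ≈ 1.4947e+5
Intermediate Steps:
O(V, o) = 6 + 3*sqrt(15) (O(V, o) = 6 + 3*sqrt(5 + 10) = 6 + 3*sqrt(15))
(k + O(14, 19))**2 = (369 + (6 + 3*sqrt(15)))**2 = (375 + 3*sqrt(15))**2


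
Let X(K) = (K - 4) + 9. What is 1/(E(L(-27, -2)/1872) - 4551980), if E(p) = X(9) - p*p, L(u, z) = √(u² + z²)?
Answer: -3504384/15951836819677 ≈ -2.1969e-7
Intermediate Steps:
X(K) = 5 + K (X(K) = (-4 + K) + 9 = 5 + K)
E(p) = 14 - p² (E(p) = (5 + 9) - p*p = 14 - p²)
1/(E(L(-27, -2)/1872) - 4551980) = 1/((14 - (√((-27)² + (-2)²)/1872)²) - 4551980) = 1/((14 - (√(729 + 4)*(1/1872))²) - 4551980) = 1/((14 - (√733*(1/1872))²) - 4551980) = 1/((14 - (√733/1872)²) - 4551980) = 1/((14 - 1*733/3504384) - 4551980) = 1/((14 - 733/3504384) - 4551980) = 1/(49060643/3504384 - 4551980) = 1/(-15951836819677/3504384) = -3504384/15951836819677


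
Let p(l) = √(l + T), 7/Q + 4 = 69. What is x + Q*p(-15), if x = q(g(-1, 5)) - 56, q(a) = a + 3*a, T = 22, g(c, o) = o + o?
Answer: -16 + 7*√7/65 ≈ -15.715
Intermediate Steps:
Q = 7/65 (Q = 7/(-4 + 69) = 7/65 ≈ 0.10769)
g(c, o) = 2*o
q(a) = 4*a
p(l) = √(22 + l) (p(l) = √(l + 22) = √(22 + l))
x = -16 (x = 4*(2*5) - 56 = 4*10 - 56 = 40 - 56 = -16)
x + Q*p(-15) = -16 + 7*√(22 - 15)/65 = -16 + 7*√7/65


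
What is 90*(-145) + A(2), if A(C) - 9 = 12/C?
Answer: -13035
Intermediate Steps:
A(C) = 9 + 12/C
90*(-145) + A(2) = 90*(-145) + (9 + 12/2) = -13050 + (9 + 12*(½)) = -13050 + (9 + 6) = -13050 + 15 = -13035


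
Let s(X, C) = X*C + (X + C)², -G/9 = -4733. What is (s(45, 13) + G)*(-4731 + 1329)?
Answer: -158349492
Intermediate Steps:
G = 42597 (G = -9*(-4733) = 42597)
s(X, C) = (C + X)² + C*X (s(X, C) = C*X + (C + X)² = (C + X)² + C*X)
(s(45, 13) + G)*(-4731 + 1329) = (((13 + 45)² + 13*45) + 42597)*(-4731 + 1329) = ((58² + 585) + 42597)*(-3402) = ((3364 + 585) + 42597)*(-3402) = (3949 + 42597)*(-3402) = 46546*(-3402) = -158349492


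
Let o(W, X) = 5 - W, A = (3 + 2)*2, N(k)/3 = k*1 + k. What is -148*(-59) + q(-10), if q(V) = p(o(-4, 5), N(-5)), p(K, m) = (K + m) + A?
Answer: 8721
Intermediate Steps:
N(k) = 6*k (N(k) = 3*(k*1 + k) = 3*(k + k) = 3*(2*k) = 6*k)
A = 10 (A = 5*2 = 10)
p(K, m) = 10 + K + m (p(K, m) = (K + m) + 10 = 10 + K + m)
q(V) = -11 (q(V) = 10 + (5 - 1*(-4)) + 6*(-5) = 10 + (5 + 4) - 30 = 10 + 9 - 30 = -11)
-148*(-59) + q(-10) = -148*(-59) - 11 = 8732 - 11 = 8721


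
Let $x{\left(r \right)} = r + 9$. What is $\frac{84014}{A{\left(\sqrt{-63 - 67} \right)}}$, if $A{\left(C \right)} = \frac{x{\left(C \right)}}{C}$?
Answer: $\frac{84014 \sqrt{130}}{\sqrt{130} - 9 i} \approx 51762.0 + 40859.0 i$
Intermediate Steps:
$x{\left(r \right)} = 9 + r$
$A{\left(C \right)} = \frac{9 + C}{C}$
$\frac{84014}{A{\left(\sqrt{-63 - 67} \right)}} = \frac{84014}{\frac{1}{\sqrt{-63 - 67}} \left(9 + \sqrt{-63 - 67}\right)} = \frac{84014}{\frac{1}{\sqrt{-130}} \left(9 + \sqrt{-130}\right)} = \frac{84014}{\frac{1}{i \sqrt{130}} \left(9 + i \sqrt{130}\right)} = \frac{84014}{- \frac{i \sqrt{130}}{130} \left(9 + i \sqrt{130}\right)} = \frac{84014}{\left(- \frac{1}{130}\right) i \sqrt{130} \left(9 + i \sqrt{130}\right)} = 84014 \frac{i \sqrt{130}}{9 + i \sqrt{130}} = \frac{84014 i \sqrt{130}}{9 + i \sqrt{130}}$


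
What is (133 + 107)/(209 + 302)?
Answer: 240/511 ≈ 0.46967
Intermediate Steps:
(133 + 107)/(209 + 302) = 240/511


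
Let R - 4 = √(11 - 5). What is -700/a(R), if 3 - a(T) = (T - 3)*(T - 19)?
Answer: 350/43 - 1225*√6/129 ≈ -15.121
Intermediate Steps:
R = 4 + √6 (R = 4 + √(11 - 5) = 4 + √6 ≈ 6.4495)
a(T) = 3 - (-19 + T)*(-3 + T) (a(T) = 3 - (T - 3)*(T - 19) = 3 - (-3 + T)*(-19 + T) = 3 - (-19 + T)*(-3 + T))
-700/a(R) = -700/(-54 - (4 + √6)² + 22*(4 + √6)) = -700/(-54 - (4 + √6)² + (88 + 22*√6)) = -700/(34 - (4 + √6)² + 22*√6)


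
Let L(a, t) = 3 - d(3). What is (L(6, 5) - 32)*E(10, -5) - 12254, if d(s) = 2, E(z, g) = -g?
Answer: -12409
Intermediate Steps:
L(a, t) = 1 (L(a, t) = 3 - 1*2 = 3 - 2 = 1)
(L(6, 5) - 32)*E(10, -5) - 12254 = (1 - 32)*(-1*(-5)) - 12254 = -31*5 - 12254 = -155 - 12254 = -12409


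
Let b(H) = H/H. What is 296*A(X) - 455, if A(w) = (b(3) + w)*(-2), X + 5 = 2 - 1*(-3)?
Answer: -1047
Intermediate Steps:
X = 0 (X = -5 + (2 - 1*(-3)) = -5 + (2 + 3) = -5 + 5 = 0)
b(H) = 1
A(w) = -2 - 2*w (A(w) = (1 + w)*(-2) = -2 - 2*w)
296*A(X) - 455 = 296*(-2 - 2*0) - 455 = 296*(-2 + 0) - 455 = 296*(-2) - 455 = -592 - 455 = -1047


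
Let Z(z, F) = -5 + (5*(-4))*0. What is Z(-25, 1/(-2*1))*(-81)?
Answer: 405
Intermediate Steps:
Z(z, F) = -5 (Z(z, F) = -5 - 20*0 = -5 + 0 = -5)
Z(-25, 1/(-2*1))*(-81) = -5*(-81) = 405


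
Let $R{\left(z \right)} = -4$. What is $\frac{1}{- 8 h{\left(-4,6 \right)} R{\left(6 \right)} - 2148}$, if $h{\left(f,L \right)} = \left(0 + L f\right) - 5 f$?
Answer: $- \frac{1}{2276} \approx -0.00043937$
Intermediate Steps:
$h{\left(f,L \right)} = - 5 f + L f$ ($h{\left(f,L \right)} = L f - 5 f = - 5 f + L f$)
$\frac{1}{- 8 h{\left(-4,6 \right)} R{\left(6 \right)} - 2148} = \frac{1}{- 8 \left(- 4 \left(-5 + 6\right)\right) \left(-4\right) - 2148} = \frac{1}{- 8 \left(\left(-4\right) 1\right) \left(-4\right) - 2148} = \frac{1}{\left(-8\right) \left(-4\right) \left(-4\right) - 2148} = \frac{1}{32 \left(-4\right) - 2148} = \frac{1}{-128 - 2148} = \frac{1}{-2276} = - \frac{1}{2276}$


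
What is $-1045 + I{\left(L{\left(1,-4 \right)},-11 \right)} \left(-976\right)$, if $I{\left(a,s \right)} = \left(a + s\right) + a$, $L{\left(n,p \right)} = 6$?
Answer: $-2021$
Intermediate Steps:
$I{\left(a,s \right)} = s + 2 a$
$-1045 + I{\left(L{\left(1,-4 \right)},-11 \right)} \left(-976\right) = -1045 + \left(-11 + 2 \cdot 6\right) \left(-976\right) = -1045 + \left(-11 + 12\right) \left(-976\right) = -1045 + 1 \left(-976\right) = -1045 - 976 = -2021$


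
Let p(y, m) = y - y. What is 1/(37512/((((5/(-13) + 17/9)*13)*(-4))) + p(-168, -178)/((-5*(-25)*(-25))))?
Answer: -88/42201 ≈ -0.0020853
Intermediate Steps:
p(y, m) = 0
1/(37512/((((5/(-13) + 17/9)*13)*(-4))) + p(-168, -178)/((-5*(-25)*(-25)))) = 1/(37512/((((5/(-13) + 17/9)*13)*(-4))) + 0/((-5*(-25)*(-25)))) = 1/(37512/((((5*(-1/13) + 17*(⅑))*13)*(-4))) + 0/((125*(-25)))) = 1/(37512/((((-5/13 + 17/9)*13)*(-4))) + 0/(-3125)) = 1/(37512/((((176/117)*13)*(-4))) + 0*(-1/3125)) = 1/(37512/(((176/9)*(-4))) + 0) = 1/(37512/(-704/9) + 0) = 1/(37512*(-9/704) + 0) = 1/(-42201/88 + 0) = 1/(-42201/88) = -88/42201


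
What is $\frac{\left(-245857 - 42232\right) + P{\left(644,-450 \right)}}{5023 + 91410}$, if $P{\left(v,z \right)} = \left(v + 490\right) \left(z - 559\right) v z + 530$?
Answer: $\frac{331590611241}{96433} \approx 3.4386 \cdot 10^{6}$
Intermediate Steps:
$P{\left(v,z \right)} = 530 + v z \left(-559 + z\right) \left(490 + v\right)$ ($P{\left(v,z \right)} = \left(490 + v\right) \left(-559 + z\right) v z + 530 = \left(-559 + z\right) \left(490 + v\right) v z + 530 = v \left(-559 + z\right) \left(490 + v\right) z + 530 = v z \left(-559 + z\right) \left(490 + v\right) + 530 = 530 + v z \left(-559 + z\right) \left(490 + v\right)$)
$\frac{\left(-245857 - 42232\right) + P{\left(644,-450 \right)}}{5023 + 91410} = \frac{\left(-245857 - 42232\right) + \left(530 + 644^{2} \left(-450\right)^{2} - 176398040 \left(-450\right) - - 251550 \cdot 644^{2} + 490 \cdot 644 \left(-450\right)^{2}\right)}{5023 + 91410} = \frac{\left(-245857 - 42232\right) + \left(530 + 414736 \cdot 202500 + 79379118000 - \left(-251550\right) 414736 + 490 \cdot 644 \cdot 202500\right)}{96433} = \left(-288089 + \left(530 + 83984040000 + 79379118000 + 104326840800 + 63900900000\right)\right) \frac{1}{96433} = \left(-288089 + 331590899330\right) \frac{1}{96433} = 331590611241 \cdot \frac{1}{96433} = \frac{331590611241}{96433}$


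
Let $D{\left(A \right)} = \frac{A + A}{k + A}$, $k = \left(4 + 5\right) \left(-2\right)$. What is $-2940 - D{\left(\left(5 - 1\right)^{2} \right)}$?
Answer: $-2924$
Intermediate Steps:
$k = -18$ ($k = 9 \left(-2\right) = -18$)
$D{\left(A \right)} = \frac{2 A}{-18 + A}$ ($D{\left(A \right)} = \frac{A + A}{-18 + A} = \frac{2 A}{-18 + A}$)
$-2940 - D{\left(\left(5 - 1\right)^{2} \right)} = -2940 - \frac{2 \left(5 - 1\right)^{2}}{-18 + \left(5 - 1\right)^{2}} = -2940 - \frac{2 \cdot 4^{2}}{-18 + 4^{2}} = -2940 - 2 \cdot 16 \frac{1}{-18 + 16} = -2940 - 2 \cdot 16 \frac{1}{-2} = -2940 - 2 \cdot 16 \left(- \frac{1}{2}\right) = -2940 - -16 = -2940 + 16 = -2924$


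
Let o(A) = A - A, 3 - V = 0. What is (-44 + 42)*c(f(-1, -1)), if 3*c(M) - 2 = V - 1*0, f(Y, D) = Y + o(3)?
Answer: -10/3 ≈ -3.3333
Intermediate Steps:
V = 3 (V = 3 - 1*0 = 3 + 0 = 3)
o(A) = 0
f(Y, D) = Y (f(Y, D) = Y + 0 = Y)
c(M) = 5/3 (c(M) = ⅔ + (3 - 1*0)/3 = ⅔ + (3 + 0)/3 = ⅔ + (⅓)*3 = ⅔ + 1 = 5/3)
(-44 + 42)*c(f(-1, -1)) = (-44 + 42)*(5/3) = -2*5/3 = -10/3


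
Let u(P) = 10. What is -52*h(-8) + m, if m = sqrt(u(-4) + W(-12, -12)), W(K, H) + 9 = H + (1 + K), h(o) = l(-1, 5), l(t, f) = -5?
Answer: 260 + I*sqrt(22) ≈ 260.0 + 4.6904*I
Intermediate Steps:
h(o) = -5
W(K, H) = -8 + H + K (W(K, H) = -9 + (H + (1 + K)) = -9 + (1 + H + K) = -8 + H + K)
m = I*sqrt(22) (m = sqrt(10 + (-8 - 12 - 12)) = sqrt(10 - 32) = sqrt(-22) = I*sqrt(22) ≈ 4.6904*I)
-52*h(-8) + m = -52*(-5) + I*sqrt(22) = 260 + I*sqrt(22)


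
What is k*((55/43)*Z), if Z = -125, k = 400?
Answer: -2750000/43 ≈ -63954.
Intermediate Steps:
k*((55/43)*Z) = 400*((55/43)*(-125)) = 400*(-6875/43) = -2750000/43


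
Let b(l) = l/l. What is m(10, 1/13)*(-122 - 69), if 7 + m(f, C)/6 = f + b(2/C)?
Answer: -4584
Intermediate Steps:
b(l) = 1
m(f, C) = -36 + 6*f (m(f, C) = -42 + 6*(f + 1) = -42 + 6*(1 + f) = -42 + (6 + 6*f) = -36 + 6*f)
m(10, 1/13)*(-122 - 69) = (-36 + 6*10)*(-122 - 69) = (-36 + 60)*(-191) = 24*(-191) = -4584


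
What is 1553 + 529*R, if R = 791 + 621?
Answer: 748501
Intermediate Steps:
R = 1412
1553 + 529*R = 1553 + 529*1412 = 1553 + 746948 = 748501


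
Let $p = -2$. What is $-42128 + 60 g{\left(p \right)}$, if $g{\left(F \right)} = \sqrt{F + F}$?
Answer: $-42128 + 120 i \approx -42128.0 + 120.0 i$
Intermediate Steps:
$g{\left(F \right)} = \sqrt{2} \sqrt{F}$ ($g{\left(F \right)} = \sqrt{2 F} = \sqrt{2} \sqrt{F}$)
$-42128 + 60 g{\left(p \right)} = -42128 + 60 \sqrt{2} \sqrt{-2} = -42128 + 60 \sqrt{2} i \sqrt{2} = -42128 + 60 \cdot 2 i = -42128 + 120 i$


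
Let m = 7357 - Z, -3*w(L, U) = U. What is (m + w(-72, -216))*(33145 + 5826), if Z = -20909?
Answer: 1104360198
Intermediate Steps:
w(L, U) = -U/3
m = 28266 (m = 7357 - 1*(-20909) = 7357 + 20909 = 28266)
(m + w(-72, -216))*(33145 + 5826) = (28266 - ⅓*(-216))*(33145 + 5826) = (28266 + 72)*38971 = 28338*38971 = 1104360198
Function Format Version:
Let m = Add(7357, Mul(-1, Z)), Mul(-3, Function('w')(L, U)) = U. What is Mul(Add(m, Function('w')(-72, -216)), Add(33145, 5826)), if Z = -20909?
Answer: 1104360198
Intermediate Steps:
Function('w')(L, U) = Mul(Rational(-1, 3), U)
m = 28266 (m = Add(7357, Mul(-1, -20909)) = Add(7357, 20909) = 28266)
Mul(Add(m, Function('w')(-72, -216)), Add(33145, 5826)) = Mul(Add(28266, Mul(Rational(-1, 3), -216)), Add(33145, 5826)) = Mul(Add(28266, 72), 38971) = Mul(28338, 38971) = 1104360198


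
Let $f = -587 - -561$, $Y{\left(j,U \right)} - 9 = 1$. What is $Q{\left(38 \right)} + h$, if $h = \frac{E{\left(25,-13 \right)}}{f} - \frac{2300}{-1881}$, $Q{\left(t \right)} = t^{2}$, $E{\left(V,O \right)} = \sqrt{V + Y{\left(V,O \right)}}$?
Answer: $\frac{2718464}{1881} - \frac{\sqrt{35}}{26} \approx 1445.0$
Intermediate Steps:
$Y{\left(j,U \right)} = 10$ ($Y{\left(j,U \right)} = 9 + 1 = 10$)
$E{\left(V,O \right)} = \sqrt{10 + V}$ ($E{\left(V,O \right)} = \sqrt{V + 10} = \sqrt{10 + V}$)
$f = -26$ ($f = -587 + 561 = -26$)
$h = \frac{2300}{1881} - \frac{\sqrt{35}}{26}$ ($h = \frac{\sqrt{10 + 25}}{-26} - \frac{2300}{-1881} = \sqrt{35} \left(- \frac{1}{26}\right) - - \frac{2300}{1881} = - \frac{\sqrt{35}}{26} + \frac{2300}{1881} = \frac{2300}{1881} - \frac{\sqrt{35}}{26} \approx 0.99521$)
$Q{\left(38 \right)} + h = 38^{2} + \left(\frac{2300}{1881} - \frac{\sqrt{35}}{26}\right) = 1444 + \left(\frac{2300}{1881} - \frac{\sqrt{35}}{26}\right) = \frac{2718464}{1881} - \frac{\sqrt{35}}{26}$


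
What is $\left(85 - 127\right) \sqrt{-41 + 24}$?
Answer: $- 42 i \sqrt{17} \approx - 173.17 i$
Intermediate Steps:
$\left(85 - 127\right) \sqrt{-41 + 24} = - 42 \sqrt{-17} = - 42 i \sqrt{17}$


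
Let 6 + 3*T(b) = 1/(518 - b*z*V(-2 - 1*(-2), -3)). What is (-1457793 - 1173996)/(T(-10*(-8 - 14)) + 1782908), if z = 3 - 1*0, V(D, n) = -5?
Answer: -30144511206/20421405325 ≈ -1.4761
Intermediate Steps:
z = 3 (z = 3 + 0 = 3)
T(b) = -2 + 1/(3*(518 + 15*b)) (T(b) = -2 + 1/(3*(518 - b*3*(-5))) = -2 + 1/(3*(518 - 3*b*(-5))) = -2 + 1/(3*(518 - (-15)*b)) = -2 + 1/(3*(518 + 15*b)))
(-1457793 - 1173996)/(T(-10*(-8 - 14)) + 1782908) = (-1457793 - 1173996)/((3107 + 90*(-10*(-8 - 14)))/(3*(-518 - (-150)*(-8 - 14))) + 1782908) = -2631789/((3107 + 90*(-10*(-22)))/(3*(-518 - (-150)*(-22))) + 1782908) = -2631789/((3107 + 90*220)/(3*(-518 - 15*220)) + 1782908) = -2631789/((3107 + 19800)/(3*(-518 - 3300)) + 1782908) = -2631789/((1/3)*22907/(-3818) + 1782908) = -2631789/((1/3)*(-1/3818)*22907 + 1782908) = -2631789/(-22907/11454 + 1782908) = -2631789/20421405325/11454 = -2631789*11454/20421405325 = -30144511206/20421405325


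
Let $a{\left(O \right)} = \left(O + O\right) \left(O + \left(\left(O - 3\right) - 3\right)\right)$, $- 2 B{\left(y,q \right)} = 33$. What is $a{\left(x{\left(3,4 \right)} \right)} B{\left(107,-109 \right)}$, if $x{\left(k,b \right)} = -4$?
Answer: $-1848$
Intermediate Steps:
$B{\left(y,q \right)} = - \frac{33}{2}$ ($B{\left(y,q \right)} = \left(- \frac{1}{2}\right) 33 = - \frac{33}{2}$)
$a{\left(O \right)} = 2 O \left(-6 + 2 O\right)$ ($a{\left(O \right)} = 2 O \left(O + \left(\left(-3 + O\right) - 3\right)\right) = 2 O \left(O + \left(-6 + O\right)\right) = 2 O \left(-6 + 2 O\right)$)
$a{\left(x{\left(3,4 \right)} \right)} B{\left(107,-109 \right)} = 4 \left(-4\right) \left(-3 - 4\right) \left(- \frac{33}{2}\right) = 4 \left(-4\right) \left(-7\right) \left(- \frac{33}{2}\right) = 112 \left(- \frac{33}{2}\right) = -1848$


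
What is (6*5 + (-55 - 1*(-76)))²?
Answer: 2601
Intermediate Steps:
(6*5 + (-55 - 1*(-76)))² = (30 + (-55 + 76))² = (30 + 21)² = 51² = 2601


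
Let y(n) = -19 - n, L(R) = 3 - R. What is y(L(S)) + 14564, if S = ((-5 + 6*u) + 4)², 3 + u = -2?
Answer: 15503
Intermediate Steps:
u = -5 (u = -3 - 2 = -5)
S = 961 (S = ((-5 + 6*(-5)) + 4)² = ((-5 - 30) + 4)² = (-35 + 4)² = (-31)² = 961)
y(L(S)) + 14564 = (-19 - (3 - 1*961)) + 14564 = (-19 - (3 - 961)) + 14564 = (-19 - 1*(-958)) + 14564 = (-19 + 958) + 14564 = 939 + 14564 = 15503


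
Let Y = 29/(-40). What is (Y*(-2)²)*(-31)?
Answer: 899/10 ≈ 89.900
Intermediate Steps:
Y = -29/40 (Y = 29*(-1/40) = -29/40 ≈ -0.72500)
(Y*(-2)²)*(-31) = -29/40*(-2)²*(-31) = -29/40*4*(-31) = -29/10*(-31) = 899/10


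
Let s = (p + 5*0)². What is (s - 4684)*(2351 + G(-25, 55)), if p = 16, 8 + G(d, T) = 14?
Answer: -10436796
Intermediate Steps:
G(d, T) = 6 (G(d, T) = -8 + 14 = 6)
s = 256 (s = (16 + 5*0)² = (16 + 0)² = 16² = 256)
(s - 4684)*(2351 + G(-25, 55)) = (256 - 4684)*(2351 + 6) = -4428*2357 = -10436796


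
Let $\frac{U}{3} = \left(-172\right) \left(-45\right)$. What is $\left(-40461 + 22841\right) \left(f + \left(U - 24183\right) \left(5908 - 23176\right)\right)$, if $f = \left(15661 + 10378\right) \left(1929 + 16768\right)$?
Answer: $-8871322304540$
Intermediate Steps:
$U = 23220$ ($U = 3 \left(\left(-172\right) \left(-45\right)\right) = 3 \cdot 7740 = 23220$)
$f = 486851183$ ($f = 26039 \cdot 18697 = 486851183$)
$\left(-40461 + 22841\right) \left(f + \left(U - 24183\right) \left(5908 - 23176\right)\right) = \left(-40461 + 22841\right) \left(486851183 + \left(23220 - 24183\right) \left(5908 - 23176\right)\right) = - 17620 \left(486851183 - -16629084\right) = - 17620 \left(486851183 + 16629084\right) = \left(-17620\right) 503480267 = -8871322304540$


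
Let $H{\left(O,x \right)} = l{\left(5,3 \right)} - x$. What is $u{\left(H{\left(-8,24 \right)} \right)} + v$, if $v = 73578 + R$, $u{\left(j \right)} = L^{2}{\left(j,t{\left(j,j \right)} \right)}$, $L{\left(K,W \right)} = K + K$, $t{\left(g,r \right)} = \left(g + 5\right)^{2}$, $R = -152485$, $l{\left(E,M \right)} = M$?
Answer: $-77143$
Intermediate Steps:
$t{\left(g,r \right)} = \left(5 + g\right)^{2}$
$L{\left(K,W \right)} = 2 K$
$H{\left(O,x \right)} = 3 - x$
$u{\left(j \right)} = 4 j^{2}$ ($u{\left(j \right)} = \left(2 j\right)^{2} = 4 j^{2}$)
$v = -78907$ ($v = 73578 - 152485 = -78907$)
$u{\left(H{\left(-8,24 \right)} \right)} + v = 4 \left(3 - 24\right)^{2} - 78907 = 4 \left(-21\right)^{2} - 78907 = 4 \cdot 441 - 78907 = 1764 - 78907 = -77143$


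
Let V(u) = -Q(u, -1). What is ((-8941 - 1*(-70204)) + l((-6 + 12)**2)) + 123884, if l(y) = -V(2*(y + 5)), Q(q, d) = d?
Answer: 185146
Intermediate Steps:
V(u) = 1 (V(u) = -1*(-1) = 1)
l(y) = -1 (l(y) = -1*1 = -1)
((-8941 - 1*(-70204)) + l((-6 + 12)**2)) + 123884 = ((-8941 - 1*(-70204)) - 1) + 123884 = ((-8941 + 70204) - 1) + 123884 = (61263 - 1) + 123884 = 61262 + 123884 = 185146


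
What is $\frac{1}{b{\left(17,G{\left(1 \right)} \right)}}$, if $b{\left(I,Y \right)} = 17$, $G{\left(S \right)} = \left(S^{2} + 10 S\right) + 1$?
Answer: $\frac{1}{17} \approx 0.058824$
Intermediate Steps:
$G{\left(S \right)} = 1 + S^{2} + 10 S$
$\frac{1}{b{\left(17,G{\left(1 \right)} \right)}} = \frac{1}{17}$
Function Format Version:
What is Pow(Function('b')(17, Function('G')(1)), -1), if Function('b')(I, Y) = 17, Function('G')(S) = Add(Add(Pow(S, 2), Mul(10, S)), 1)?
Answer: Rational(1, 17) ≈ 0.058824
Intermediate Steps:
Function('G')(S) = Add(1, Pow(S, 2), Mul(10, S))
Pow(Function('b')(17, Function('G')(1)), -1) = Pow(17, -1) = Rational(1, 17)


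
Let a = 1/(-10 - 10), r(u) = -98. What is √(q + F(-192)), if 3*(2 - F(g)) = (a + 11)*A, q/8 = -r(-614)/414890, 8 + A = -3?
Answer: √5923070399/11854 ≈ 6.4924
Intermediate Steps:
A = -11 (A = -8 - 3 = -11)
a = -1/20 (a = 1/(-20) = -1/20 ≈ -0.050000)
q = 56/29635 (q = 8*(-1*(-98)/414890) = 8*(98*(1/414890)) = 8*(7/29635) = 56/29635 ≈ 0.0018897)
F(g) = 843/20 (F(g) = 2 - (-1/20 + 11)*(-11)/3 = 2 - 73*(-11)/20 = 2 - ⅓*(-2409/20) = 2 + 803/20 = 843/20)
√(q + F(-192)) = √(56/29635 + 843/20) = √(999337/23708) = √5923070399/11854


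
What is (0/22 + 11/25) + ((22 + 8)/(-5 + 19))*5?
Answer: 1952/175 ≈ 11.154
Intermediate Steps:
(0/22 + 11/25) + ((22 + 8)/(-5 + 19))*5 = (0*(1/22) + 11*(1/25)) + (30/14)*5 = (0 + 11/25) + (30*(1/14))*5 = 11/25 + (15/7)*5 = 11/25 + 75/7 = 1952/175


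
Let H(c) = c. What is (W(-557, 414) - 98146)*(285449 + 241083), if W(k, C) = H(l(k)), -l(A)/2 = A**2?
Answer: -378389062608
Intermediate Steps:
l(A) = -2*A**2
W(k, C) = -2*k**2
(W(-557, 414) - 98146)*(285449 + 241083) = (-2*(-557)**2 - 98146)*(285449 + 241083) = (-2*310249 - 98146)*526532 = (-620498 - 98146)*526532 = -718644*526532 = -378389062608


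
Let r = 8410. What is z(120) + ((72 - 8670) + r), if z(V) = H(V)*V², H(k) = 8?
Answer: 115012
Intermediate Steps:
z(V) = 8*V²
z(120) + ((72 - 8670) + r) = 8*120² + ((72 - 8670) + 8410) = 8*14400 + (-8598 + 8410) = 115200 - 188 = 115012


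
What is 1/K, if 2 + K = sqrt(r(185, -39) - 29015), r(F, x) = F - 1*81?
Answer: -2/28915 - I*sqrt(28911)/28915 ≈ -6.9168e-5 - 0.0058804*I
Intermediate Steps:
r(F, x) = -81 + F (r(F, x) = F - 81 = -81 + F)
K = -2 + I*sqrt(28911) (K = -2 + sqrt((-81 + 185) - 29015) = -2 + sqrt(104 - 29015) = -2 + sqrt(-28911) = -2 + I*sqrt(28911) ≈ -2.0 + 170.03*I)
1/K = 1/(-2 + I*sqrt(28911))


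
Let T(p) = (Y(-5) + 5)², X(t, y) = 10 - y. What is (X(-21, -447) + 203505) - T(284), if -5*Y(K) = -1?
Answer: 5098374/25 ≈ 2.0394e+5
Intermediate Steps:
Y(K) = ⅕ (Y(K) = -⅕*(-1) = ⅕)
T(p) = 676/25 (T(p) = (⅕ + 5)² = (26/5)² = 676/25)
(X(-21, -447) + 203505) - T(284) = ((10 - 1*(-447)) + 203505) - 1*676/25 = ((10 + 447) + 203505) - 676/25 = (457 + 203505) - 676/25 = 203962 - 676/25 = 5098374/25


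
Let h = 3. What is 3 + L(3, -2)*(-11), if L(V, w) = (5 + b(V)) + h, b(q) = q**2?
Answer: -184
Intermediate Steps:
L(V, w) = 8 + V**2 (L(V, w) = (5 + V**2) + 3 = 8 + V**2)
3 + L(3, -2)*(-11) = 3 + (8 + 3**2)*(-11) = 3 + (8 + 9)*(-11) = 3 + 17*(-11) = 3 - 187 = -184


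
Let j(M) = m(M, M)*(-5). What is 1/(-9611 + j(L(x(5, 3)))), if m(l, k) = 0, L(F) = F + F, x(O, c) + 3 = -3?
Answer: -1/9611 ≈ -0.00010405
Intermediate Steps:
x(O, c) = -6 (x(O, c) = -3 - 3 = -6)
L(F) = 2*F
j(M) = 0 (j(M) = 0*(-5) = 0)
1/(-9611 + j(L(x(5, 3)))) = 1/(-9611 + 0) = 1/(-9611) = -1/9611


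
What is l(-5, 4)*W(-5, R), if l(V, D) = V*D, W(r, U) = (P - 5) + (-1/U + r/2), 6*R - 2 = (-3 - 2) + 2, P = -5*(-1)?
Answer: -70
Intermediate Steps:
P = 5
R = -⅙ (R = ⅓ + ((-3 - 2) + 2)/6 = ⅓ + (-5 + 2)/6 = ⅓ + (⅙)*(-3) = ⅓ - ½ = -⅙ ≈ -0.16667)
W(r, U) = r/2 - 1/U (W(r, U) = (5 - 5) + (-1/U + r/2) = 0 + (-1/U + r*(½)) = 0 + (-1/U + r/2) = 0 + (r/2 - 1/U) = r/2 - 1/U)
l(V, D) = D*V
l(-5, 4)*W(-5, R) = (4*(-5))*((½)*(-5) - 1/(-⅙)) = -20*(-5/2 - 1*(-6)) = -20*(-5/2 + 6) = -20*7/2 = -70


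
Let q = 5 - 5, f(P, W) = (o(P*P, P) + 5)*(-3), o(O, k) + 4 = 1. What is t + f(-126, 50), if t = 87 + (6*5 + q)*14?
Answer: 501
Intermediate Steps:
o(O, k) = -3 (o(O, k) = -4 + 1 = -3)
f(P, W) = -6 (f(P, W) = (-3 + 5)*(-3) = 2*(-3) = -6)
q = 0
t = 507 (t = 87 + (6*5 + 0)*14 = 87 + (30 + 0)*14 = 87 + 30*14 = 87 + 420 = 507)
t + f(-126, 50) = 507 - 6 = 501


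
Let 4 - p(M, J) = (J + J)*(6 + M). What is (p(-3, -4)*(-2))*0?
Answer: 0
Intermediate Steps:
p(M, J) = 4 - 2*J*(6 + M) (p(M, J) = 4 - (J + J)*(6 + M) = 4 - 2*J*(6 + M))
(p(-3, -4)*(-2))*0 = ((4 - 12*(-4) - 2*(-4)*(-3))*(-2))*0 = ((4 + 48 - 24)*(-2))*0 = (28*(-2))*0 = -56*0 = 0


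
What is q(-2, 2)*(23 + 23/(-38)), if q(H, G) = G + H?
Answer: 0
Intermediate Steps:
q(-2, 2)*(23 + 23/(-38)) = (2 - 2)*(23 + 23/(-38)) = 0*(23 + 23*(-1/38)) = 0*(23 - 23/38) = 0*(851/38) = 0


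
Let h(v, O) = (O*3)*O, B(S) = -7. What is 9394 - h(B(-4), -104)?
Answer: -23054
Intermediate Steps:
h(v, O) = 3*O² (h(v, O) = (3*O)*O = 3*O²)
9394 - h(B(-4), -104) = 9394 - 3*(-104)² = 9394 - 3*10816 = 9394 - 1*32448 = 9394 - 32448 = -23054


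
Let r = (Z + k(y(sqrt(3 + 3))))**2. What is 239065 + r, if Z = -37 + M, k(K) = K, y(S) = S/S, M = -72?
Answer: 250729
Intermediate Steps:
y(S) = 1
Z = -109 (Z = -37 - 72 = -109)
r = 11664 (r = (-109 + 1)**2 = (-108)**2 = 11664)
239065 + r = 239065 + 11664 = 250729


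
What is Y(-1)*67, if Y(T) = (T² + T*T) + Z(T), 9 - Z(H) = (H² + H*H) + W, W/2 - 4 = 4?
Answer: -469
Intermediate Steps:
W = 16 (W = 8 + 2*4 = 8 + 8 = 16)
Z(H) = -7 - 2*H² (Z(H) = 9 - ((H² + H*H) + 16) = 9 - ((H² + H²) + 16) = 9 - (2*H² + 16) = 9 - (16 + 2*H²) = 9 + (-16 - 2*H²) = -7 - 2*H²)
Y(T) = -7 (Y(T) = (T² + T*T) + (-7 - 2*T²) = (T² + T²) + (-7 - 2*T²) = 2*T² + (-7 - 2*T²) = -7)
Y(-1)*67 = -7*67 = -469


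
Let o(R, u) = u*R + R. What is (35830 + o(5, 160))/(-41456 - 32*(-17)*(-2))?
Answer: -36635/42544 ≈ -0.86111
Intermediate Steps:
o(R, u) = R + R*u (o(R, u) = R*u + R = R + R*u)
(35830 + o(5, 160))/(-41456 - 32*(-17)*(-2)) = (35830 + 5*(1 + 160))/(-41456 - 32*(-17)*(-2)) = (35830 + 5*161)/(-41456 + 544*(-2)) = (35830 + 805)/(-41456 - 1088) = 36635/(-42544) = 36635*(-1/42544) = -36635/42544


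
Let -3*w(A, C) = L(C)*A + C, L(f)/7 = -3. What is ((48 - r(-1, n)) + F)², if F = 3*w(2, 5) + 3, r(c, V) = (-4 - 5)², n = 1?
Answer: 49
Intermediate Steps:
r(c, V) = 81 (r(c, V) = (-9)² = 81)
L(f) = -21 (L(f) = 7*(-3) = -21)
w(A, C) = 7*A - C/3 (w(A, C) = -(-21*A + C)/3 = -(C - 21*A)/3 = 7*A - C/3)
F = 40 (F = 3*(7*2 - ⅓*5) + 3 = 3*(14 - 5/3) + 3 = 3*(37/3) + 3 = 37 + 3 = 40)
((48 - r(-1, n)) + F)² = ((48 - 1*81) + 40)² = ((48 - 81) + 40)² = (-33 + 40)² = 7² = 49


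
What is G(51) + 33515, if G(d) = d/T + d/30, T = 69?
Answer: 7709011/230 ≈ 33517.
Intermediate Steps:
G(d) = 11*d/230 (G(d) = d/69 + d/30 = 11*d/230)
G(51) + 33515 = (11/230)*51 + 33515 = 561/230 + 33515 = 7709011/230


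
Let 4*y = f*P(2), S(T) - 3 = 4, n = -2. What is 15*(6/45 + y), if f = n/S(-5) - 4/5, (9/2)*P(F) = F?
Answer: 4/21 ≈ 0.19048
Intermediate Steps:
S(T) = 7 (S(T) = 3 + 4 = 7)
P(F) = 2*F/9
f = -38/35 (f = -2/7 - 4/5 = -38/35 ≈ -1.0857)
y = -38/315 (y = (-76*2/315)/4 = (-38/35*4/9)/4 = (1/4)*(-152/315) = -38/315 ≈ -0.12063)
15*(6/45 + y) = 15*(6/45 - 38/315) = 15*(6*(1/45) - 38/315) = 15*(2/15 - 38/315) = 15*(4/315) = 4/21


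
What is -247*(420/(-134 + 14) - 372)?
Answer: 185497/2 ≈ 92749.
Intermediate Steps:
-247*(420/(-134 + 14) - 372) = -247*(420/(-120) - 372) = -247*(420*(-1/120) - 372) = -247*(-7/2 - 372) = -247*(-751/2) = 185497/2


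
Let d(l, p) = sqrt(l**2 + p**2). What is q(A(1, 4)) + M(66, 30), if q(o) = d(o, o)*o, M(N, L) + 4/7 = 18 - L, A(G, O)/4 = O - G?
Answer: -88/7 + 144*sqrt(2) ≈ 191.08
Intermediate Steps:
A(G, O) = -4*G + 4*O (A(G, O) = 4*(O - G) = -4*G + 4*O)
M(N, L) = 122/7 - L (M(N, L) = -4/7 + (18 - L) = 122/7 - L)
q(o) = o*sqrt(2)*sqrt(o**2) (q(o) = sqrt(o**2 + o**2)*o = sqrt(2*o**2)*o = (sqrt(2)*sqrt(o**2))*o = o*sqrt(2)*sqrt(o**2))
q(A(1, 4)) + M(66, 30) = (-4*1 + 4*4)*sqrt(2)*sqrt((-4*1 + 4*4)**2) + (122/7 - 1*30) = (-4 + 16)*sqrt(2)*sqrt((-4 + 16)**2) + (122/7 - 30) = 12*sqrt(2)*sqrt(12**2) - 88/7 = 12*sqrt(2)*sqrt(144) - 88/7 = 12*sqrt(2)*12 - 88/7 = 144*sqrt(2) - 88/7 = -88/7 + 144*sqrt(2)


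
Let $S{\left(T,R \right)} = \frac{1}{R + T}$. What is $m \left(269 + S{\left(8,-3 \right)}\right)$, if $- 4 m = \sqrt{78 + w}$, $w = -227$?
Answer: $- \frac{673 i \sqrt{149}}{10} \approx - 821.5 i$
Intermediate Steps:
$m = - \frac{i \sqrt{149}}{4}$ ($m = - \frac{\sqrt{78 - 227}}{4} = - \frac{\sqrt{-149}}{4} = - \frac{i \sqrt{149}}{4} \approx - 3.0516 i$)
$m \left(269 + S{\left(8,-3 \right)}\right) = - \frac{i \sqrt{149}}{4} \left(269 + \frac{1}{-3 + 8}\right) = - \frac{i \sqrt{149}}{4} \left(269 + \frac{1}{5}\right) = - \frac{i \sqrt{149}}{4} \cdot \frac{1346}{5} = - \frac{673 i \sqrt{149}}{10}$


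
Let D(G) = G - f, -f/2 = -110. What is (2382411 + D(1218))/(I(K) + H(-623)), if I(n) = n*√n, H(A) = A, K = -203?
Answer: -30303343/178644 + 9874123*I*√203/178644 ≈ -169.63 + 787.51*I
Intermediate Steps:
f = 220 (f = -2*(-110) = 220)
D(G) = -220 + G (D(G) = G - 1*220 = G - 220 = -220 + G)
I(n) = n^(3/2)
(2382411 + D(1218))/(I(K) + H(-623)) = (2382411 + (-220 + 1218))/((-203)^(3/2) - 623) = (2382411 + 998)/(-203*I*√203 - 623) = 2383409/(-623 - 203*I*√203)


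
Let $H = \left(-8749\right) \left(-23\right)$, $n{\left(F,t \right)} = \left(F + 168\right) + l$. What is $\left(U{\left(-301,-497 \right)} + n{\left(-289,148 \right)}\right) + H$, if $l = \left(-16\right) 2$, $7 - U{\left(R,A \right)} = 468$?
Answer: $200613$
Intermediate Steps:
$U{\left(R,A \right)} = -461$ ($U{\left(R,A \right)} = 7 - 468 = -461$)
$l = -32$
$n{\left(F,t \right)} = 136 + F$ ($n{\left(F,t \right)} = \left(F + 168\right) - 32 = \left(168 + F\right) - 32 = 136 + F$)
$H = 201227$
$\left(U{\left(-301,-497 \right)} + n{\left(-289,148 \right)}\right) + H = \left(-461 + \left(136 - 289\right)\right) + 201227 = \left(-461 - 153\right) + 201227 = -614 + 201227 = 200613$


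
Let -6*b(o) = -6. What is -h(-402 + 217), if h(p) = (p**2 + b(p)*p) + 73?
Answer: -34113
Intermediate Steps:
b(o) = 1 (b(o) = -1/6*(-6) = 1)
h(p) = 73 + p + p**2 (h(p) = (p**2 + 1*p) + 73 = (p**2 + p) + 73 = (p + p**2) + 73 = 73 + p + p**2)
-h(-402 + 217) = -(73 + (-402 + 217) + (-402 + 217)**2) = -(73 - 185 + (-185)**2) = -(73 - 185 + 34225) = -1*34113 = -34113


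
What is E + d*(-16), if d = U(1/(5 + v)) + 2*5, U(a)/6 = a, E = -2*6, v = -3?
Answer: -220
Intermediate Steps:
E = -12
U(a) = 6*a
d = 13 (d = 6/(5 - 3) + 2*5 = 6/2 + 10 = 6*(1/2) + 10 = 3 + 10 = 13)
E + d*(-16) = -12 + 13*(-16) = -12 - 208 = -220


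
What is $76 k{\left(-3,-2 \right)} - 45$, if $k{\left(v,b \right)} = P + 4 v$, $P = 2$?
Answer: $-805$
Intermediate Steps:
$k{\left(v,b \right)} = 2 + 4 v$
$76 k{\left(-3,-2 \right)} - 45 = 76 \left(2 + 4 \left(-3\right)\right) - 45 = 76 \left(2 - 12\right) - 45 = 76 \left(-10\right) - 45 = -760 - 45 = -805$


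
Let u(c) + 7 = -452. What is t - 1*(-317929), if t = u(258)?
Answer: 317470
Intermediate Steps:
u(c) = -459 (u(c) = -7 - 452 = -459)
t = -459
t - 1*(-317929) = -459 - 1*(-317929) = -459 + 317929 = 317470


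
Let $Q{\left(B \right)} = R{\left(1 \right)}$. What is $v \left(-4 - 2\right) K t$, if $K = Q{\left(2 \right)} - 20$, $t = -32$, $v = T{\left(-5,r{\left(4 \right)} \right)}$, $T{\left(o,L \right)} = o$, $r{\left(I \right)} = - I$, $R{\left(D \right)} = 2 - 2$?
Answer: $19200$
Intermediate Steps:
$R{\left(D \right)} = 0$ ($R{\left(D \right)} = 2 - 2 = 0$)
$Q{\left(B \right)} = 0$
$v = -5$
$K = -20$ ($K = 0 - 20 = -20$)
$v \left(-4 - 2\right) K t = - 5 \left(-4 - 2\right) \left(-20\right) \left(-32\right) = \left(-5\right) \left(-6\right) \left(-20\right) \left(-32\right) = 30 \left(-20\right) \left(-32\right) = \left(-600\right) \left(-32\right) = 19200$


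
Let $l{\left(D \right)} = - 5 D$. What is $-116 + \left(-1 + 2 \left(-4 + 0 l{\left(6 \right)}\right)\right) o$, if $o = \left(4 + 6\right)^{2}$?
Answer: $-1016$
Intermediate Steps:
$o = 100$ ($o = 10^{2} = 100$)
$-116 + \left(-1 + 2 \left(-4 + 0 l{\left(6 \right)}\right)\right) o = -116 + \left(-1 + 2 \left(-4 + 0 \left(\left(-5\right) 6\right)\right)\right) 100 = -116 + \left(-1 + 2 \left(-4 + 0 \left(-30\right)\right)\right) 100 = -116 + \left(-1 + 2 \left(-4 + 0\right)\right) 100 = -116 + \left(-1 + 2 \left(-4\right)\right) 100 = -116 + \left(-1 - 8\right) 100 = -116 - 900 = -1016$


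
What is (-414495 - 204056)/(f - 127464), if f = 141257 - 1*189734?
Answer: 618551/175941 ≈ 3.5157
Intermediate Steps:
f = -48477 (f = 141257 - 189734 = -48477)
(-414495 - 204056)/(f - 127464) = (-414495 - 204056)/(-48477 - 127464) = -618551/(-175941) = -618551*(-1/175941) = 618551/175941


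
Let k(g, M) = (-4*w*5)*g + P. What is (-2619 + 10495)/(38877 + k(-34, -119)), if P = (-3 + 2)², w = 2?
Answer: 358/1829 ≈ 0.19574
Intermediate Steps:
P = 1 (P = (-1)² = 1)
k(g, M) = 1 - 40*g (k(g, M) = (-4*2*5)*g + 1 = (-8*5)*g + 1 = -40*g + 1 = 1 - 40*g)
(-2619 + 10495)/(38877 + k(-34, -119)) = (-2619 + 10495)/(38877 + (1 - 40*(-34))) = 7876/(38877 + (1 + 1360)) = 7876/(38877 + 1361) = 7876/40238 = 7876*(1/40238) = 358/1829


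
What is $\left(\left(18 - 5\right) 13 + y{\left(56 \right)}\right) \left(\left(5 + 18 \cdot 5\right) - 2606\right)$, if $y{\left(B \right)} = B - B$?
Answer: $-424359$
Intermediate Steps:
$y{\left(B \right)} = 0$
$\left(\left(18 - 5\right) 13 + y{\left(56 \right)}\right) \left(\left(5 + 18 \cdot 5\right) - 2606\right) = \left(\left(18 - 5\right) 13 + 0\right) \left(\left(5 + 18 \cdot 5\right) - 2606\right) = \left(13 \cdot 13 + 0\right) \left(\left(5 + 90\right) - 2606\right) = \left(169 + 0\right) \left(95 - 2606\right) = 169 \left(-2511\right) = -424359$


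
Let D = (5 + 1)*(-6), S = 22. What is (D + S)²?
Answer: 196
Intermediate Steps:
D = -36 (D = 6*(-6) = -36)
(D + S)² = (-36 + 22)² = (-14)² = 196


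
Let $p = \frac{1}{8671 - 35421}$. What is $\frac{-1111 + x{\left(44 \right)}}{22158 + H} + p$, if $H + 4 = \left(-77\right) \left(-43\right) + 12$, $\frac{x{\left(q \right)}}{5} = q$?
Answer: $- \frac{23859727}{681509750} \approx -0.03501$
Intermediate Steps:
$x{\left(q \right)} = 5 q$
$H = 3319$ ($H = -4 + \left(\left(-77\right) \left(-43\right) + 12\right) = -4 + \left(3311 + 12\right) = -4 + 3323 = 3319$)
$p = - \frac{1}{26750}$ ($p = \frac{1}{-26750} = - \frac{1}{26750} \approx -3.7383 \cdot 10^{-5}$)
$\frac{-1111 + x{\left(44 \right)}}{22158 + H} + p = \frac{-1111 + 5 \cdot 44}{22158 + 3319} - \frac{1}{26750} = \frac{-1111 + 220}{25477} - \frac{1}{26750} = \left(-891\right) \frac{1}{25477} - \frac{1}{26750} = - \frac{891}{25477} - \frac{1}{26750} = - \frac{23859727}{681509750}$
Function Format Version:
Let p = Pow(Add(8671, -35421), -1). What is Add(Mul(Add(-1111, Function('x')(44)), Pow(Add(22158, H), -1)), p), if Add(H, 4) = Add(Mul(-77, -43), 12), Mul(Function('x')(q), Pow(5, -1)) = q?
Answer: Rational(-23859727, 681509750) ≈ -0.035010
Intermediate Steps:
Function('x')(q) = Mul(5, q)
H = 3319 (H = Add(-4, Add(Mul(-77, -43), 12)) = Add(-4, Add(3311, 12)) = Add(-4, 3323) = 3319)
p = Rational(-1, 26750) (p = Pow(-26750, -1) = Rational(-1, 26750) ≈ -3.7383e-5)
Add(Mul(Add(-1111, Function('x')(44)), Pow(Add(22158, H), -1)), p) = Add(Mul(Add(-1111, Mul(5, 44)), Pow(Add(22158, 3319), -1)), Rational(-1, 26750)) = Add(Mul(Add(-1111, 220), Pow(25477, -1)), Rational(-1, 26750)) = Add(Mul(-891, Rational(1, 25477)), Rational(-1, 26750)) = Add(Rational(-891, 25477), Rational(-1, 26750)) = Rational(-23859727, 681509750)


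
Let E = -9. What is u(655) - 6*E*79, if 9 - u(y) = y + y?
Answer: 2965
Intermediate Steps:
u(y) = 9 - 2*y (u(y) = 9 - (y + y) = 9 - 2*y)
u(655) - 6*E*79 = (9 - 2*655) - 6*(-9)*79 = (9 - 1310) + 54*79 = -1301 + 4266 = 2965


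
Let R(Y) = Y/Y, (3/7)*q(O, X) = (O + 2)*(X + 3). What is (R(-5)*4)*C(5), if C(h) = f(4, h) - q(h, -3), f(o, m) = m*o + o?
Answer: 96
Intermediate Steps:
f(o, m) = o + m*o
q(O, X) = 7*(2 + O)*(3 + X)/3 (q(O, X) = 7*((O + 2)*(X + 3))/3 = 7*((2 + O)*(3 + X))/3 = 7*(2 + O)*(3 + X)/3)
R(Y) = 1
C(h) = 4 + 4*h (C(h) = 4*(1 + h) - (14 + 7*h + (14/3)*(-3) + (7/3)*h*(-3)) = (4 + 4*h) - (14 + 7*h - 14 - 7*h) = (4 + 4*h) - 1*0 = (4 + 4*h) + 0 = 4 + 4*h)
(R(-5)*4)*C(5) = (1*4)*(4 + 4*5) = 4*(4 + 20) = 4*24 = 96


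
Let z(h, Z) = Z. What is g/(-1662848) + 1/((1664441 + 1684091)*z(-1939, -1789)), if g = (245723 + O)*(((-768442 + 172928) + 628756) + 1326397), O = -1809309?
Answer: 144719651705595055213/113196936742208 ≈ 1.2785e+6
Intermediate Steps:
g = -2125912505454 (g = (245723 - 1809309)*(((-768442 + 172928) + 628756) + 1326397) = -1563586*((-595514 + 628756) + 1326397) = -1563586*(33242 + 1326397) = -1563586*1359639 = -2125912505454)
g/(-1662848) + 1/((1664441 + 1684091)*z(-1939, -1789)) = -2125912505454/(-1662848) + 1/((1664441 + 1684091)*(-1789)) = -2125912505454*(-1/1662848) - 1/1789/3348532 = 1062956252727/831424 + (1/3348532)*(-1/1789) = 1062956252727/831424 - 1/5990523748 = 144719651705595055213/113196936742208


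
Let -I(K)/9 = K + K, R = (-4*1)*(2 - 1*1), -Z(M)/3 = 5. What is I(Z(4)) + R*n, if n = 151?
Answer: -334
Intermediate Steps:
Z(M) = -15 (Z(M) = -3*5 = -15)
R = -4 (R = -4*(2 - 1) = -4*1 = -4)
I(K) = -18*K (I(K) = -9*(K + K) = -18*K)
I(Z(4)) + R*n = -18*(-15) - 4*151 = 270 - 604 = -334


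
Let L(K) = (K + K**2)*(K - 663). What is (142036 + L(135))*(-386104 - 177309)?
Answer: 5381745766172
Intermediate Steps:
L(K) = (-663 + K)*(K + K**2) (L(K) = (K + K**2)*(-663 + K) = (-663 + K)*(K + K**2))
(142036 + L(135))*(-386104 - 177309) = (142036 + 135*(-663 + 135**2 - 662*135))*(-386104 - 177309) = (142036 + 135*(-663 + 18225 - 89370))*(-563413) = (142036 + 135*(-71808))*(-563413) = (142036 - 9694080)*(-563413) = -9552044*(-563413) = 5381745766172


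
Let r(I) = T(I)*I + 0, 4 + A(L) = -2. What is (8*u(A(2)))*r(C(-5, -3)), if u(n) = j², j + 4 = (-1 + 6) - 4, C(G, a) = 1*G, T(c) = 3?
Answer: -1080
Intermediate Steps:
A(L) = -6 (A(L) = -4 - 2 = -6)
C(G, a) = G
j = -3 (j = -4 + ((-1 + 6) - 4) = -4 + (5 - 4) = -4 + 1 = -3)
r(I) = 3*I (r(I) = 3*I + 0 = 3*I)
u(n) = 9 (u(n) = (-3)² = 9)
(8*u(A(2)))*r(C(-5, -3)) = (8*9)*(3*(-5)) = 72*(-15) = -1080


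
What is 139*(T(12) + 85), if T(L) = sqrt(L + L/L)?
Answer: 11815 + 139*sqrt(13) ≈ 12316.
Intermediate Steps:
T(L) = sqrt(1 + L) (T(L) = sqrt(L + 1) = sqrt(1 + L))
139*(T(12) + 85) = 139*(sqrt(1 + 12) + 85) = 139*(sqrt(13) + 85) = 139*(85 + sqrt(13)) = 11815 + 139*sqrt(13)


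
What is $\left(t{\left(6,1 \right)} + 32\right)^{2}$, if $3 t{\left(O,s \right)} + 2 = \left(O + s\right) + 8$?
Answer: $\frac{11881}{9} \approx 1320.1$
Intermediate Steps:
$t{\left(O,s \right)} = 2 + \frac{O}{3} + \frac{s}{3}$ ($t{\left(O,s \right)} = - \frac{2}{3} + \frac{\left(O + s\right) + 8}{3} = - \frac{2}{3} + \frac{8 + O + s}{3} = - \frac{2}{3} + \left(\frac{8}{3} + \frac{O}{3} + \frac{s}{3}\right) = 2 + \frac{O}{3} + \frac{s}{3}$)
$\left(t{\left(6,1 \right)} + 32\right)^{2} = \left(\left(2 + \frac{1}{3} \cdot 6 + \frac{1}{3} \cdot 1\right) + 32\right)^{2} = \left(\left(2 + 2 + \frac{1}{3}\right) + 32\right)^{2} = \left(\frac{13}{3} + 32\right)^{2} = \left(\frac{109}{3}\right)^{2} = \frac{11881}{9}$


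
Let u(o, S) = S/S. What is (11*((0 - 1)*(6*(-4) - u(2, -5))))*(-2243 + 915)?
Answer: -365200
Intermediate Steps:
u(o, S) = 1
(11*((0 - 1)*(6*(-4) - u(2, -5))))*(-2243 + 915) = (11*((0 - 1)*(6*(-4) - 1*1)))*(-2243 + 915) = (11*(-(-24 - 1)))*(-1328) = (11*(-1*(-25)))*(-1328) = (11*25)*(-1328) = 275*(-1328) = -365200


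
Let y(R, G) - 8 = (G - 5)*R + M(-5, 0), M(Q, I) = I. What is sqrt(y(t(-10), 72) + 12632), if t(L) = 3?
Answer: sqrt(12841) ≈ 113.32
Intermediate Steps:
y(R, G) = 8 + R*(-5 + G) (y(R, G) = 8 + ((G - 5)*R + 0) = 8 + ((-5 + G)*R + 0) = 8 + (R*(-5 + G) + 0) = 8 + R*(-5 + G))
sqrt(y(t(-10), 72) + 12632) = sqrt((8 - 5*3 + 72*3) + 12632) = sqrt((8 - 15 + 216) + 12632) = sqrt(209 + 12632) = sqrt(12841)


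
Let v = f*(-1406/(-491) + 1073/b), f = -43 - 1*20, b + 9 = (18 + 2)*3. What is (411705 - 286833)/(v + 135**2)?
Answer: 173717764/23259091 ≈ 7.4688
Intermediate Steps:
b = 51 (b = -9 + (18 + 2)*3 = -9 + 20*3 = -9 + 60 = 51)
f = -63 (f = -43 - 20 = -63)
v = -12569529/8347 (v = -63*(-1406/(-491) + 1073/51) = -63*(-1406*(-1/491) + 1073*(1/51)) = -63*(1406/491 + 1073/51) = -63*598549/25041 = -12569529/8347 ≈ -1505.9)
(411705 - 286833)/(v + 135**2) = (411705 - 286833)/(-12569529/8347 + 135**2) = 124872/(-12569529/8347 + 18225) = 124872/(139554546/8347) = 124872*(8347/139554546) = 173717764/23259091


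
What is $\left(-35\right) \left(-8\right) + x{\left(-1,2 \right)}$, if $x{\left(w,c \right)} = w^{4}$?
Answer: $281$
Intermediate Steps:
$\left(-35\right) \left(-8\right) + x{\left(-1,2 \right)} = \left(-35\right) \left(-8\right) + \left(-1\right)^{4} = 280 + 1 = 281$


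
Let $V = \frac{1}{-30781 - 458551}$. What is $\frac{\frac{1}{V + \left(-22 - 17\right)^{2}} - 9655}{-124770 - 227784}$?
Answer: $\frac{2395321566891}{87465588523978} \approx 0.027386$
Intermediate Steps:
$V = - \frac{1}{489332}$ ($V = \frac{1}{-489332} = - \frac{1}{489332} \approx -2.0436 \cdot 10^{-6}$)
$\frac{\frac{1}{V + \left(-22 - 17\right)^{2}} - 9655}{-124770 - 227784} = \frac{\frac{1}{- \frac{1}{489332} + \left(-22 - 17\right)^{2}} - 9655}{-124770 - 227784} = \frac{\frac{1}{- \frac{1}{489332} + \left(-39\right)^{2}} - 9655}{-352554} = \left(\frac{1}{- \frac{1}{489332} + 1521} - 9655\right) \left(- \frac{1}{352554}\right) = \left(\frac{1}{\frac{744273971}{489332}} - 9655\right) \left(- \frac{1}{352554}\right) = \left(\frac{489332}{744273971} - 9655\right) \left(- \frac{1}{352554}\right) = \left(- \frac{7185964700673}{744273971}\right) \left(- \frac{1}{352554}\right) = \frac{2395321566891}{87465588523978}$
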